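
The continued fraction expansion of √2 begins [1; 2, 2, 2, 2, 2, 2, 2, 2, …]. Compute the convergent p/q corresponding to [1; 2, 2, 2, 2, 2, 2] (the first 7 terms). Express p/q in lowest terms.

Starting at the tail and folding back:
Start with 2.
2 + 1/(2/1) = 2 + 1/2 = 5/2
2 + 1/(5/2) = 2 + 2/5 = 12/5
2 + 1/(12/5) = 2 + 5/12 = 29/12
2 + 1/(29/12) = 2 + 12/29 = 70/29
2 + 1/(70/29) = 2 + 29/70 = 169/70
1 + 1/(169/70) = 1 + 70/169 = 239/169

239/169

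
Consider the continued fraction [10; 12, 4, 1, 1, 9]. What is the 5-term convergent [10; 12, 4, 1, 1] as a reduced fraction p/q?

1109/110

Start with 1.
1 + 1/(1/1) = 1 + 1/1 = 2/1
4 + 1/(2/1) = 4 + 1/2 = 9/2
12 + 1/(9/2) = 12 + 2/9 = 110/9
10 + 1/(110/9) = 10 + 9/110 = 1109/110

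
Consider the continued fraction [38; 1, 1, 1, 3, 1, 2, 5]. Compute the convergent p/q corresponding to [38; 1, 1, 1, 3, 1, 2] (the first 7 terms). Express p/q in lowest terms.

1507/39

Work from the innermost term outward:
Start with 2.
1 + 1/(2/1) = 1 + 1/2 = 3/2
3 + 1/(3/2) = 3 + 2/3 = 11/3
1 + 1/(11/3) = 1 + 3/11 = 14/11
1 + 1/(14/11) = 1 + 11/14 = 25/14
1 + 1/(25/14) = 1 + 14/25 = 39/25
38 + 1/(39/25) = 38 + 25/39 = 1507/39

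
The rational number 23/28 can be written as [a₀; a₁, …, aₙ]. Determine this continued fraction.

23 = 0·28 + 23, so a_0 = 0
28 = 1·23 + 5, so a_1 = 1
23 = 4·5 + 3, so a_2 = 4
5 = 1·3 + 2, so a_3 = 1
3 = 1·2 + 1, so a_4 = 1
2 = 2·1 + 0, so a_5 = 2

[0; 1, 4, 1, 1, 2]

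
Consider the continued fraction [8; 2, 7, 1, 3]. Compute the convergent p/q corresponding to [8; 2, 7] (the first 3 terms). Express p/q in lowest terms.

127/15

Use the convergent recurrence hₖ = aₖ·hₖ₋₁ + hₖ₋₂ (and likewise for the denominators kₖ):
a_0 = 8: 8/1
a_1 = 2: 17/2
a_2 = 7: 127/15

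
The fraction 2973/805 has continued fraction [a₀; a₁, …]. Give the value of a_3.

2973 = 3·805 + 558, so a_0 = 3
805 = 1·558 + 247, so a_1 = 1
558 = 2·247 + 64, so a_2 = 2
247 = 3·64 + 55, so a_3 = 3

3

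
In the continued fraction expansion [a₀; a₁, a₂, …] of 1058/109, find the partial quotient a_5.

6

Apply division with remainder until the remainder is 0:
⌊1058/109⌋ = 9, remainder 77
⌊109/77⌋ = 1, remainder 32
⌊77/32⌋ = 2, remainder 13
⌊32/13⌋ = 2, remainder 6
⌊13/6⌋ = 2, remainder 1
⌊6/1⌋ = 6, remainder 0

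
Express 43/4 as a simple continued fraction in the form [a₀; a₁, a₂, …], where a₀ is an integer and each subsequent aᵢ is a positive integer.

[10; 1, 3]

43 ÷ 4 → quotient 10, remainder 3
4 ÷ 3 → quotient 1, remainder 1
3 ÷ 1 → quotient 3, remainder 0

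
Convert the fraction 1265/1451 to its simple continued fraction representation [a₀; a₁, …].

[0; 1, 6, 1, 4, 37]

⌊1265/1451⌋ = 0, remainder 1265
⌊1451/1265⌋ = 1, remainder 186
⌊1265/186⌋ = 6, remainder 149
⌊186/149⌋ = 1, remainder 37
⌊149/37⌋ = 4, remainder 1
⌊37/1⌋ = 37, remainder 0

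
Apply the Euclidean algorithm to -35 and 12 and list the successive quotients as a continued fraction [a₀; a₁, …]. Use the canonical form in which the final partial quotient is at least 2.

[-3; 12]

Repeatedly divide and take the remainder:
-35 ÷ 12 → quotient -3, remainder 1
12 ÷ 1 → quotient 12, remainder 0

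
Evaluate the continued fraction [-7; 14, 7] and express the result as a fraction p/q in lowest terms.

-686/99

Start with 7.
14 + 1/(7/1) = 14 + 1/7 = 99/7
-7 + 1/(99/7) = -7 + 7/99 = -686/99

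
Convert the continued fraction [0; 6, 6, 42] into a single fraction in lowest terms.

Build up convergents one term at a time:
a_0 = 0: 0/1
a_1 = 6: 1/6
a_2 = 6: 6/37
a_3 = 42: 253/1560

253/1560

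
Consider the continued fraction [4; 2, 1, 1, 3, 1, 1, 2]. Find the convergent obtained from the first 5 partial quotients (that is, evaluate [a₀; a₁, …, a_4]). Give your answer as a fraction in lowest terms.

79/18

Start with 3.
1 + 1/(3/1) = 1 + 1/3 = 4/3
1 + 1/(4/3) = 1 + 3/4 = 7/4
2 + 1/(7/4) = 2 + 4/7 = 18/7
4 + 1/(18/7) = 4 + 7/18 = 79/18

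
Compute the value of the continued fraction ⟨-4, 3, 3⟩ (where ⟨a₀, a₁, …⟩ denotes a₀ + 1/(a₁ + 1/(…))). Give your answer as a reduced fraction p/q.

-37/10

Start with 3.
3 + 1/(3/1) = 3 + 1/3 = 10/3
-4 + 1/(10/3) = -4 + 3/10 = -37/10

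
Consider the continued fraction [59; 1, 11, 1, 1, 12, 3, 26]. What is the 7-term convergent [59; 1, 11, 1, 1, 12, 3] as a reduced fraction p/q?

57763/964

Collapse the nested fraction from the inside out:
Start with 3.
12 + 1/(3/1) = 12 + 1/3 = 37/3
1 + 1/(37/3) = 1 + 3/37 = 40/37
1 + 1/(40/37) = 1 + 37/40 = 77/40
11 + 1/(77/40) = 11 + 40/77 = 887/77
1 + 1/(887/77) = 1 + 77/887 = 964/887
59 + 1/(964/887) = 59 + 887/964 = 57763/964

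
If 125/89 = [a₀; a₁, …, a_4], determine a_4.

Apply division with remainder until the remainder is 0:
⌊125/89⌋ = 1, remainder 36
⌊89/36⌋ = 2, remainder 17
⌊36/17⌋ = 2, remainder 2
⌊17/2⌋ = 8, remainder 1
⌊2/1⌋ = 2, remainder 0

2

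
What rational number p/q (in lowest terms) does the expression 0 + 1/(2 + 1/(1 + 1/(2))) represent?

Use the convergent recurrence hₖ = aₖ·hₖ₋₁ + hₖ₋₂ (and likewise for the denominators kₖ):
a_0 = 0: 0/1
a_1 = 2: 1/2
a_2 = 1: 1/3
a_3 = 2: 3/8

3/8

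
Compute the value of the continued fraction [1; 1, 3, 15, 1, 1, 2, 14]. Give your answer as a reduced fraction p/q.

Start with 14.
2 + 1/(14/1) = 2 + 1/14 = 29/14
1 + 1/(29/14) = 1 + 14/29 = 43/29
1 + 1/(43/29) = 1 + 29/43 = 72/43
15 + 1/(72/43) = 15 + 43/72 = 1123/72
3 + 1/(1123/72) = 3 + 72/1123 = 3441/1123
1 + 1/(3441/1123) = 1 + 1123/3441 = 4564/3441
1 + 1/(4564/3441) = 1 + 3441/4564 = 8005/4564

8005/4564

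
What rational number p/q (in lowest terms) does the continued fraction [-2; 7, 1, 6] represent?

Use the convergent recurrence hₖ = aₖ·hₖ₋₁ + hₖ₋₂ (and likewise for the denominators kₖ):
a_0 = -2: -2/1
a_1 = 7: -13/7
a_2 = 1: -15/8
a_3 = 6: -103/55

-103/55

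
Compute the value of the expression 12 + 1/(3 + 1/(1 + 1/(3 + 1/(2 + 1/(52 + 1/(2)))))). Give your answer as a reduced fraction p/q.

44153/3600

Start with 2.
52 + 1/(2/1) = 52 + 1/2 = 105/2
2 + 1/(105/2) = 2 + 2/105 = 212/105
3 + 1/(212/105) = 3 + 105/212 = 741/212
1 + 1/(741/212) = 1 + 212/741 = 953/741
3 + 1/(953/741) = 3 + 741/953 = 3600/953
12 + 1/(3600/953) = 12 + 953/3600 = 44153/3600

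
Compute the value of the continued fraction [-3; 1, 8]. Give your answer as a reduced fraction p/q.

a_0 = -3: -3/1
a_1 = 1: -2/1
a_2 = 8: -19/9

-19/9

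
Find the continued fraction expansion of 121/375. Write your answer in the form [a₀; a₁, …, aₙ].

[0; 3, 10, 12]

⌊121/375⌋ = 0, remainder 121
⌊375/121⌋ = 3, remainder 12
⌊121/12⌋ = 10, remainder 1
⌊12/1⌋ = 12, remainder 0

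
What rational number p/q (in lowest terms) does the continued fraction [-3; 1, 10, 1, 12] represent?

a_0 = -3: -3/1
a_1 = 1: -2/1
a_2 = 10: -23/11
a_3 = 1: -25/12
a_4 = 12: -323/155

-323/155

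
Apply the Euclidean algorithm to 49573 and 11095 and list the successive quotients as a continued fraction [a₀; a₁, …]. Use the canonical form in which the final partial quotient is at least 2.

[4; 2, 7, 3, 12, 9, 2]

49573 = 4·11095 + 5193, so a_0 = 4
11095 = 2·5193 + 709, so a_1 = 2
5193 = 7·709 + 230, so a_2 = 7
709 = 3·230 + 19, so a_3 = 3
230 = 12·19 + 2, so a_4 = 12
19 = 9·2 + 1, so a_5 = 9
2 = 2·1 + 0, so a_6 = 2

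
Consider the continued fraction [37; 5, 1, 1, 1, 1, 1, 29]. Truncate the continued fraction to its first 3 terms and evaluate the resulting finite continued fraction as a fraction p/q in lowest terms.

Start with 1.
5 + 1/(1/1) = 5 + 1/1 = 6/1
37 + 1/(6/1) = 37 + 1/6 = 223/6

223/6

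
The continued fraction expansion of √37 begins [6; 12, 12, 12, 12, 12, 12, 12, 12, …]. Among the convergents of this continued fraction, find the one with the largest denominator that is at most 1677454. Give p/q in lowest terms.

a_0 = 6: 6/1  (≤ bound)
a_1 = 12: 73/12  (≤ bound)
a_2 = 12: 882/145  (≤ bound)
a_3 = 12: 10657/1752  (≤ bound)
a_4 = 12: 128766/21169  (≤ bound)
a_5 = 12: 1555849/255780  (≤ bound)
a_6 = 12: 18798954/3090529  (> 1677454, stop)

1555849/255780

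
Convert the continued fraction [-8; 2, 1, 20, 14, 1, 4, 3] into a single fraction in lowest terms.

-112943/14742

a_0 = -8: -8/1
a_1 = 2: -15/2
a_2 = 1: -23/3
a_3 = 20: -475/62
a_4 = 14: -6673/871
a_5 = 1: -7148/933
a_6 = 4: -35265/4603
a_7 = 3: -112943/14742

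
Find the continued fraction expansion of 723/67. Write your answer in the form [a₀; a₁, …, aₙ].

723 ÷ 67 → quotient 10, remainder 53
67 ÷ 53 → quotient 1, remainder 14
53 ÷ 14 → quotient 3, remainder 11
14 ÷ 11 → quotient 1, remainder 3
11 ÷ 3 → quotient 3, remainder 2
3 ÷ 2 → quotient 1, remainder 1
2 ÷ 1 → quotient 2, remainder 0

[10; 1, 3, 1, 3, 1, 2]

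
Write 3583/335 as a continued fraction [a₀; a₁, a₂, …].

Apply division with remainder until the remainder is 0:
⌊3583/335⌋ = 10, remainder 233
⌊335/233⌋ = 1, remainder 102
⌊233/102⌋ = 2, remainder 29
⌊102/29⌋ = 3, remainder 15
⌊29/15⌋ = 1, remainder 14
⌊15/14⌋ = 1, remainder 1
⌊14/1⌋ = 14, remainder 0

[10; 1, 2, 3, 1, 1, 14]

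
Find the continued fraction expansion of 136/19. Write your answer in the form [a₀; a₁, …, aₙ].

[7; 6, 3]

⌊136/19⌋ = 7, remainder 3
⌊19/3⌋ = 6, remainder 1
⌊3/1⌋ = 3, remainder 0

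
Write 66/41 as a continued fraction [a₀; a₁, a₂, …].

66 = 1·41 + 25, so a_0 = 1
41 = 1·25 + 16, so a_1 = 1
25 = 1·16 + 9, so a_2 = 1
16 = 1·9 + 7, so a_3 = 1
9 = 1·7 + 2, so a_4 = 1
7 = 3·2 + 1, so a_5 = 3
2 = 2·1 + 0, so a_6 = 2

[1; 1, 1, 1, 1, 3, 2]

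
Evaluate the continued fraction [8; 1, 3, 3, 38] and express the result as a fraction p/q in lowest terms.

4367/498

Build up convergents one term at a time:
a_0 = 8: 8/1
a_1 = 1: 9/1
a_2 = 3: 35/4
a_3 = 3: 114/13
a_4 = 38: 4367/498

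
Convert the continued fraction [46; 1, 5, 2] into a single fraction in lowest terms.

Start with 2.
5 + 1/(2/1) = 5 + 1/2 = 11/2
1 + 1/(11/2) = 1 + 2/11 = 13/11
46 + 1/(13/11) = 46 + 11/13 = 609/13

609/13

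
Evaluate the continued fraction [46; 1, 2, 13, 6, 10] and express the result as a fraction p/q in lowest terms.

115287/2470

Build up convergents one term at a time:
a_0 = 46: 46/1
a_1 = 1: 47/1
a_2 = 2: 140/3
a_3 = 13: 1867/40
a_4 = 6: 11342/243
a_5 = 10: 115287/2470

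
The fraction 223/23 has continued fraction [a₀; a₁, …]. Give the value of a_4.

2

223 ÷ 23 → quotient 9, remainder 16
23 ÷ 16 → quotient 1, remainder 7
16 ÷ 7 → quotient 2, remainder 2
7 ÷ 2 → quotient 3, remainder 1
2 ÷ 1 → quotient 2, remainder 0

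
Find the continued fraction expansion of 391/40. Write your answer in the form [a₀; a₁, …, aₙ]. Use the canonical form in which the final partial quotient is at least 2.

[9; 1, 3, 2, 4]

Run the Euclidean algorithm, recording each quotient:
⌊391/40⌋ = 9, remainder 31
⌊40/31⌋ = 1, remainder 9
⌊31/9⌋ = 3, remainder 4
⌊9/4⌋ = 2, remainder 1
⌊4/1⌋ = 4, remainder 0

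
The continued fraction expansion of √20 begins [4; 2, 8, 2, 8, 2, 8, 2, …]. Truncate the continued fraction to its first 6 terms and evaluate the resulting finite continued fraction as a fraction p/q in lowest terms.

Start with 2.
8 + 1/(2/1) = 8 + 1/2 = 17/2
2 + 1/(17/2) = 2 + 2/17 = 36/17
8 + 1/(36/17) = 8 + 17/36 = 305/36
2 + 1/(305/36) = 2 + 36/305 = 646/305
4 + 1/(646/305) = 4 + 305/646 = 2889/646

2889/646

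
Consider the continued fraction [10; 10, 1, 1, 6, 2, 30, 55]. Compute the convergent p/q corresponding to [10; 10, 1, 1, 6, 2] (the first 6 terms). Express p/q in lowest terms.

2978/295

Collapse the nested fraction from the inside out:
Start with 2.
6 + 1/(2/1) = 6 + 1/2 = 13/2
1 + 1/(13/2) = 1 + 2/13 = 15/13
1 + 1/(15/13) = 1 + 13/15 = 28/15
10 + 1/(28/15) = 10 + 15/28 = 295/28
10 + 1/(295/28) = 10 + 28/295 = 2978/295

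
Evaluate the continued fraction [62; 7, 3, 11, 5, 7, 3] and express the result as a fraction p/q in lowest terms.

1778410/28621

a_0 = 62: 62/1
a_1 = 7: 435/7
a_2 = 3: 1367/22
a_3 = 11: 15472/249
a_4 = 5: 78727/1267
a_5 = 7: 566561/9118
a_6 = 3: 1778410/28621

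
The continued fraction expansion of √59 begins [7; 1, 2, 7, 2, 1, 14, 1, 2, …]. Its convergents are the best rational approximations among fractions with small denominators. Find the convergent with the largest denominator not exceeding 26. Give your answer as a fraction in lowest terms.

List convergents until the denominator exceeds the bound:
a_0 = 7: 7/1  (≤ bound)
a_1 = 1: 8/1  (≤ bound)
a_2 = 2: 23/3  (≤ bound)
a_3 = 7: 169/22  (≤ bound)
a_4 = 2: 361/47  (> 26, stop)

169/22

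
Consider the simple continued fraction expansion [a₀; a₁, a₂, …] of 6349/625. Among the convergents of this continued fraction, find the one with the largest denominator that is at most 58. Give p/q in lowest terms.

a_0 = 10: 10/1  (≤ bound)
a_1 = 6: 61/6  (≤ bound)
a_2 = 3: 193/19  (≤ bound)
a_3 = 5: 1026/101  (> 58, stop)

193/19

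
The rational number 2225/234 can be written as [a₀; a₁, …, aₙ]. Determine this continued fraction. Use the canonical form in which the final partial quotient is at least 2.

[9; 1, 1, 28, 1, 3]

2225 = 9·234 + 119, so a_0 = 9
234 = 1·119 + 115, so a_1 = 1
119 = 1·115 + 4, so a_2 = 1
115 = 28·4 + 3, so a_3 = 28
4 = 1·3 + 1, so a_4 = 1
3 = 3·1 + 0, so a_5 = 3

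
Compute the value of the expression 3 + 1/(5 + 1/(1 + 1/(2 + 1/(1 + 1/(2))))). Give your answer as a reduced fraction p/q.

200/63

a_0 = 3: 3/1
a_1 = 5: 16/5
a_2 = 1: 19/6
a_3 = 2: 54/17
a_4 = 1: 73/23
a_5 = 2: 200/63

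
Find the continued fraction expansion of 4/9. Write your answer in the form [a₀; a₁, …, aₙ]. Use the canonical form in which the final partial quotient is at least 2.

[0; 2, 4]

Repeatedly divide and take the remainder:
4 = 0·9 + 4, so a_0 = 0
9 = 2·4 + 1, so a_1 = 2
4 = 4·1 + 0, so a_2 = 4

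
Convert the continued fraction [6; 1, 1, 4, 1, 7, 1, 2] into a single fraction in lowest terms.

1833/280

Build up convergents one term at a time:
a_0 = 6: 6/1
a_1 = 1: 7/1
a_2 = 1: 13/2
a_3 = 4: 59/9
a_4 = 1: 72/11
a_5 = 7: 563/86
a_6 = 1: 635/97
a_7 = 2: 1833/280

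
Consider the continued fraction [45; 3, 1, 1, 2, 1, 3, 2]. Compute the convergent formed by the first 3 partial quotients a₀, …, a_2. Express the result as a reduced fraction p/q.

181/4

Start with 1.
3 + 1/(1/1) = 3 + 1/1 = 4/1
45 + 1/(4/1) = 45 + 1/4 = 181/4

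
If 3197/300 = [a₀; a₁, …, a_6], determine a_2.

1

Repeatedly divide and take the remainder:
3197 = 10·300 + 197, so a_0 = 10
300 = 1·197 + 103, so a_1 = 1
197 = 1·103 + 94, so a_2 = 1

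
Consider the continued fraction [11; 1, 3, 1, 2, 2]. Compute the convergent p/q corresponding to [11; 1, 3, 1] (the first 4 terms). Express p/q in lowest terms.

Starting at the tail and folding back:
Start with 1.
3 + 1/(1/1) = 3 + 1/1 = 4/1
1 + 1/(4/1) = 1 + 1/4 = 5/4
11 + 1/(5/4) = 11 + 4/5 = 59/5

59/5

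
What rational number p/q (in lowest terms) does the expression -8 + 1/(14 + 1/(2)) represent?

Build up convergents one term at a time:
a_0 = -8: -8/1
a_1 = 14: -111/14
a_2 = 2: -230/29

-230/29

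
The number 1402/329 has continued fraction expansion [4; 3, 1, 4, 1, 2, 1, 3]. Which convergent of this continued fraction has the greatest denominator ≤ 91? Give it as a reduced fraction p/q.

375/88

a_0 = 4: 4/1  (≤ bound)
a_1 = 3: 13/3  (≤ bound)
a_2 = 1: 17/4  (≤ bound)
a_3 = 4: 81/19  (≤ bound)
a_4 = 1: 98/23  (≤ bound)
a_5 = 2: 277/65  (≤ bound)
a_6 = 1: 375/88  (≤ bound)
a_7 = 3: 1402/329  (> 91, stop)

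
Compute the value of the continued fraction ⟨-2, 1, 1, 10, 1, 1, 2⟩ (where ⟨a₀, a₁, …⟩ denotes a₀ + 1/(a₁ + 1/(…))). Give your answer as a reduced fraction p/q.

Start with 2.
1 + 1/(2/1) = 1 + 1/2 = 3/2
1 + 1/(3/2) = 1 + 2/3 = 5/3
10 + 1/(5/3) = 10 + 3/5 = 53/5
1 + 1/(53/5) = 1 + 5/53 = 58/53
1 + 1/(58/53) = 1 + 53/58 = 111/58
-2 + 1/(111/58) = -2 + 58/111 = -164/111

-164/111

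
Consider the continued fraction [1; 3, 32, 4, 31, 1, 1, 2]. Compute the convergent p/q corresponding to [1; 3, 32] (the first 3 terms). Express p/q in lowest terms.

129/97

Work from the innermost term outward:
Start with 32.
3 + 1/(32/1) = 3 + 1/32 = 97/32
1 + 1/(97/32) = 1 + 32/97 = 129/97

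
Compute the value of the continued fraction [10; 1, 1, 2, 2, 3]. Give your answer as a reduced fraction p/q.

434/41

a_0 = 10: 10/1
a_1 = 1: 11/1
a_2 = 1: 21/2
a_3 = 2: 53/5
a_4 = 2: 127/12
a_5 = 3: 434/41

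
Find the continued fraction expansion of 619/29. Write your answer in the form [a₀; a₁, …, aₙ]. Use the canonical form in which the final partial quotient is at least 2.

619 ÷ 29 → quotient 21, remainder 10
29 ÷ 10 → quotient 2, remainder 9
10 ÷ 9 → quotient 1, remainder 1
9 ÷ 1 → quotient 9, remainder 0

[21; 2, 1, 9]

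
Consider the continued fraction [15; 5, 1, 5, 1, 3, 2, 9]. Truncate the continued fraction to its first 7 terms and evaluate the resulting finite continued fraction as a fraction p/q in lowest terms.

5416/357

Start with 2.
3 + 1/(2/1) = 3 + 1/2 = 7/2
1 + 1/(7/2) = 1 + 2/7 = 9/7
5 + 1/(9/7) = 5 + 7/9 = 52/9
1 + 1/(52/9) = 1 + 9/52 = 61/52
5 + 1/(61/52) = 5 + 52/61 = 357/61
15 + 1/(357/61) = 15 + 61/357 = 5416/357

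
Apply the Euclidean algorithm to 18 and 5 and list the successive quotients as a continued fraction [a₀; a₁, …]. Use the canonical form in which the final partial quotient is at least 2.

[3; 1, 1, 2]

⌊18/5⌋ = 3, remainder 3
⌊5/3⌋ = 1, remainder 2
⌊3/2⌋ = 1, remainder 1
⌊2/1⌋ = 2, remainder 0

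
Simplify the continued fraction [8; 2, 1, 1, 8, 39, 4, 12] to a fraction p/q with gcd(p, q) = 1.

696261/82934

a_0 = 8: 8/1
a_1 = 2: 17/2
a_2 = 1: 25/3
a_3 = 1: 42/5
a_4 = 8: 361/43
a_5 = 39: 14121/1682
a_6 = 4: 56845/6771
a_7 = 12: 696261/82934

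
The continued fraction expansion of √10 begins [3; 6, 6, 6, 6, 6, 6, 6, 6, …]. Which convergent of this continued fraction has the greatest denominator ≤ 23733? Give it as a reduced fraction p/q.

List convergents until the denominator exceeds the bound:
a_0 = 3: 3/1  (≤ bound)
a_1 = 6: 19/6  (≤ bound)
a_2 = 6: 117/37  (≤ bound)
a_3 = 6: 721/228  (≤ bound)
a_4 = 6: 4443/1405  (≤ bound)
a_5 = 6: 27379/8658  (≤ bound)
a_6 = 6: 168717/53353  (> 23733, stop)

27379/8658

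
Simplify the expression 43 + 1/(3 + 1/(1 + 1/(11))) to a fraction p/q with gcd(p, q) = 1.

Start with 11.
1 + 1/(11/1) = 1 + 1/11 = 12/11
3 + 1/(12/11) = 3 + 11/12 = 47/12
43 + 1/(47/12) = 43 + 12/47 = 2033/47

2033/47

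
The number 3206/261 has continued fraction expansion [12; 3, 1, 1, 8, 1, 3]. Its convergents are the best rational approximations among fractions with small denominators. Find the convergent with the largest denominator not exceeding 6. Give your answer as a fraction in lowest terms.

a_0 = 12: 12/1  (≤ bound)
a_1 = 3: 37/3  (≤ bound)
a_2 = 1: 49/4  (≤ bound)
a_3 = 1: 86/7  (> 6, stop)

49/4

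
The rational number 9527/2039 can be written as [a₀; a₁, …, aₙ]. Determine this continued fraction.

Run the Euclidean algorithm, recording each quotient:
9527 ÷ 2039 → quotient 4, remainder 1371
2039 ÷ 1371 → quotient 1, remainder 668
1371 ÷ 668 → quotient 2, remainder 35
668 ÷ 35 → quotient 19, remainder 3
35 ÷ 3 → quotient 11, remainder 2
3 ÷ 2 → quotient 1, remainder 1
2 ÷ 1 → quotient 2, remainder 0

[4; 1, 2, 19, 11, 1, 2]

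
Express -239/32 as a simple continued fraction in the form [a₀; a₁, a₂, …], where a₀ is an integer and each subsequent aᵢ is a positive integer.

[-8; 1, 1, 7, 2]

Run the Euclidean algorithm, recording each quotient:
-239 ÷ 32 → quotient -8, remainder 17
32 ÷ 17 → quotient 1, remainder 15
17 ÷ 15 → quotient 1, remainder 2
15 ÷ 2 → quotient 7, remainder 1
2 ÷ 1 → quotient 2, remainder 0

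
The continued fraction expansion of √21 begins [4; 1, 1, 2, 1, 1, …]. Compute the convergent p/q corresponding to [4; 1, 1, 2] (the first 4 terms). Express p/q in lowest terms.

23/5

Starting at the tail and folding back:
Start with 2.
1 + 1/(2/1) = 1 + 1/2 = 3/2
1 + 1/(3/2) = 1 + 2/3 = 5/3
4 + 1/(5/3) = 4 + 3/5 = 23/5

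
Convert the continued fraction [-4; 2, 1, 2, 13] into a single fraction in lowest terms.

Start with 13.
2 + 1/(13/1) = 2 + 1/13 = 27/13
1 + 1/(27/13) = 1 + 13/27 = 40/27
2 + 1/(40/27) = 2 + 27/40 = 107/40
-4 + 1/(107/40) = -4 + 40/107 = -388/107

-388/107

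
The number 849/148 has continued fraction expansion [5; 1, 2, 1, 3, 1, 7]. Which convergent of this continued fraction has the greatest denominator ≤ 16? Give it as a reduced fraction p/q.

86/15

a_0 = 5: 5/1  (≤ bound)
a_1 = 1: 6/1  (≤ bound)
a_2 = 2: 17/3  (≤ bound)
a_3 = 1: 23/4  (≤ bound)
a_4 = 3: 86/15  (≤ bound)
a_5 = 1: 109/19  (> 16, stop)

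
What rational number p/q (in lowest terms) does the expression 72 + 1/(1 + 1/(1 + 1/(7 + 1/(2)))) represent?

Compute successive convergents:
a_0 = 72: 72/1
a_1 = 1: 73/1
a_2 = 1: 145/2
a_3 = 7: 1088/15
a_4 = 2: 2321/32

2321/32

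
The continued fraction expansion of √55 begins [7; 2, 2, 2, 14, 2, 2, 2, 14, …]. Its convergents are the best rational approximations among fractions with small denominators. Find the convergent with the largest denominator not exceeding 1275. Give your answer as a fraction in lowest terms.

6593/889

List convergents until the denominator exceeds the bound:
a_0 = 7: 7/1  (≤ bound)
a_1 = 2: 15/2  (≤ bound)
a_2 = 2: 37/5  (≤ bound)
a_3 = 2: 89/12  (≤ bound)
a_4 = 14: 1283/173  (≤ bound)
a_5 = 2: 2655/358  (≤ bound)
a_6 = 2: 6593/889  (≤ bound)
a_7 = 2: 15841/2136  (> 1275, stop)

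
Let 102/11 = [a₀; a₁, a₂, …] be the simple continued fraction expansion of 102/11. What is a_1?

Apply division with remainder until the remainder is 0:
⌊102/11⌋ = 9, remainder 3
⌊11/3⌋ = 3, remainder 2

3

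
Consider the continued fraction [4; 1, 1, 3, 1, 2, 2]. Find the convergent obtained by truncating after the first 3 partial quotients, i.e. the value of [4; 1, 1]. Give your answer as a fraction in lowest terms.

9/2

Collapse the nested fraction from the inside out:
Start with 1.
1 + 1/(1/1) = 1 + 1/1 = 2/1
4 + 1/(2/1) = 4 + 1/2 = 9/2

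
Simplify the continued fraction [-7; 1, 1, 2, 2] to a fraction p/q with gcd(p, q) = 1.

-77/12

Work from the innermost term outward:
Start with 2.
2 + 1/(2/1) = 2 + 1/2 = 5/2
1 + 1/(5/2) = 1 + 2/5 = 7/5
1 + 1/(7/5) = 1 + 5/7 = 12/7
-7 + 1/(12/7) = -7 + 7/12 = -77/12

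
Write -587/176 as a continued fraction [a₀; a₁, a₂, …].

[-4; 1, 1, 1, 58]

-587 ÷ 176 → quotient -4, remainder 117
176 ÷ 117 → quotient 1, remainder 59
117 ÷ 59 → quotient 1, remainder 58
59 ÷ 58 → quotient 1, remainder 1
58 ÷ 1 → quotient 58, remainder 0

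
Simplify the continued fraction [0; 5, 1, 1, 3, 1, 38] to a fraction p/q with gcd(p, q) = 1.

Start with 38.
1 + 1/(38/1) = 1 + 1/38 = 39/38
3 + 1/(39/38) = 3 + 38/39 = 155/39
1 + 1/(155/39) = 1 + 39/155 = 194/155
1 + 1/(194/155) = 1 + 155/194 = 349/194
5 + 1/(349/194) = 5 + 194/349 = 1939/349
0 + 1/(1939/349) = 0 + 349/1939 = 349/1939

349/1939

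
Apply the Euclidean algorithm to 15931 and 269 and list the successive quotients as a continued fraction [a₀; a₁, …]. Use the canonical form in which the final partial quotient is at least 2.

[59; 4, 2, 14, 2]

15931 ÷ 269 → quotient 59, remainder 60
269 ÷ 60 → quotient 4, remainder 29
60 ÷ 29 → quotient 2, remainder 2
29 ÷ 2 → quotient 14, remainder 1
2 ÷ 1 → quotient 2, remainder 0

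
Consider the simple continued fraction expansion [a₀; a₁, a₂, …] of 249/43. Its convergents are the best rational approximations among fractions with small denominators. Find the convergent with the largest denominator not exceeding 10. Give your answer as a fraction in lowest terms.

29/5

a_0 = 5: 5/1  (≤ bound)
a_1 = 1: 6/1  (≤ bound)
a_2 = 3: 23/4  (≤ bound)
a_3 = 1: 29/5  (≤ bound)
a_4 = 3: 110/19  (> 10, stop)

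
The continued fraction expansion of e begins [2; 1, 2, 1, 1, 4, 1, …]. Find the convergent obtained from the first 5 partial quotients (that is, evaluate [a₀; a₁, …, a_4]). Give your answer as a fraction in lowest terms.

a_0 = 2: 2/1
a_1 = 1: 3/1
a_2 = 2: 8/3
a_3 = 1: 11/4
a_4 = 1: 19/7

19/7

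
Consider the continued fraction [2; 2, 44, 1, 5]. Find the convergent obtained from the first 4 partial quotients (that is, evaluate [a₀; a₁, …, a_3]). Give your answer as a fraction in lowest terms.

227/91

Start with 1.
44 + 1/(1/1) = 44 + 1/1 = 45/1
2 + 1/(45/1) = 2 + 1/45 = 91/45
2 + 1/(91/45) = 2 + 45/91 = 227/91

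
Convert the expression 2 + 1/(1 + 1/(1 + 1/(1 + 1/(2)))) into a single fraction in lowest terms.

a_0 = 2: 2/1
a_1 = 1: 3/1
a_2 = 1: 5/2
a_3 = 1: 8/3
a_4 = 2: 21/8

21/8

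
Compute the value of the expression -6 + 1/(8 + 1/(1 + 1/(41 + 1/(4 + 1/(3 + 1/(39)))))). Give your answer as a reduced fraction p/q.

-1140674/193709

Compute successive convergents:
a_0 = -6: -6/1
a_1 = 8: -47/8
a_2 = 1: -53/9
a_3 = 41: -2220/377
a_4 = 4: -8933/1517
a_5 = 3: -29019/4928
a_6 = 39: -1140674/193709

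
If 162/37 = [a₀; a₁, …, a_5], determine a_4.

1

162 = 4·37 + 14, so a_0 = 4
37 = 2·14 + 9, so a_1 = 2
14 = 1·9 + 5, so a_2 = 1
9 = 1·5 + 4, so a_3 = 1
5 = 1·4 + 1, so a_4 = 1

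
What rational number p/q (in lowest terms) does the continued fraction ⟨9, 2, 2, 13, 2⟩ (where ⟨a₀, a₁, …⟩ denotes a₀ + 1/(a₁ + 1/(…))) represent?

1307/139

Start with 2.
13 + 1/(2/1) = 13 + 1/2 = 27/2
2 + 1/(27/2) = 2 + 2/27 = 56/27
2 + 1/(56/27) = 2 + 27/56 = 139/56
9 + 1/(139/56) = 9 + 56/139 = 1307/139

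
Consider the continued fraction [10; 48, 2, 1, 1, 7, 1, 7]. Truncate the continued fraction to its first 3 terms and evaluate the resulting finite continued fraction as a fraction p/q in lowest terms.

972/97

Use the convergent recurrence hₖ = aₖ·hₖ₋₁ + hₖ₋₂ (and likewise for the denominators kₖ):
a_0 = 10: 10/1
a_1 = 48: 481/48
a_2 = 2: 972/97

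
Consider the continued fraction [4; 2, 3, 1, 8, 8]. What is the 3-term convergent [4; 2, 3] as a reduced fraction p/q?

Start with 3.
2 + 1/(3/1) = 2 + 1/3 = 7/3
4 + 1/(7/3) = 4 + 3/7 = 31/7

31/7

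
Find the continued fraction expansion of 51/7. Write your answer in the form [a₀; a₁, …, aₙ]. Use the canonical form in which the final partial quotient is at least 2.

[7; 3, 2]

51 ÷ 7 → quotient 7, remainder 2
7 ÷ 2 → quotient 3, remainder 1
2 ÷ 1 → quotient 2, remainder 0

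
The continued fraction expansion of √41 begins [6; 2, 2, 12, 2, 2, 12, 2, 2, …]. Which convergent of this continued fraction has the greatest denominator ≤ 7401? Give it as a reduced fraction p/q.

a_0 = 6: 6/1  (≤ bound)
a_1 = 2: 13/2  (≤ bound)
a_2 = 2: 32/5  (≤ bound)
a_3 = 12: 397/62  (≤ bound)
a_4 = 2: 826/129  (≤ bound)
a_5 = 2: 2049/320  (≤ bound)
a_6 = 12: 25414/3969  (≤ bound)
a_7 = 2: 52877/8258  (> 7401, stop)

25414/3969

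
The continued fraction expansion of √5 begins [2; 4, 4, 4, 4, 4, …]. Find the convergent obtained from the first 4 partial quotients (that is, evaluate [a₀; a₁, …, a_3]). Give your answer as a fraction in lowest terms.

161/72

Start with 4.
4 + 1/(4/1) = 4 + 1/4 = 17/4
4 + 1/(17/4) = 4 + 4/17 = 72/17
2 + 1/(72/17) = 2 + 17/72 = 161/72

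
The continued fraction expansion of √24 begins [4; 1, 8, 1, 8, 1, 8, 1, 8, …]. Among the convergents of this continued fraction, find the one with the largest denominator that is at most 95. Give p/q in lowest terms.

436/89

List convergents until the denominator exceeds the bound:
a_0 = 4: 4/1  (≤ bound)
a_1 = 1: 5/1  (≤ bound)
a_2 = 8: 44/9  (≤ bound)
a_3 = 1: 49/10  (≤ bound)
a_4 = 8: 436/89  (≤ bound)
a_5 = 1: 485/99  (> 95, stop)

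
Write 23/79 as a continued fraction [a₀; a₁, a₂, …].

[0; 3, 2, 3, 3]

23 ÷ 79 → quotient 0, remainder 23
79 ÷ 23 → quotient 3, remainder 10
23 ÷ 10 → quotient 2, remainder 3
10 ÷ 3 → quotient 3, remainder 1
3 ÷ 1 → quotient 3, remainder 0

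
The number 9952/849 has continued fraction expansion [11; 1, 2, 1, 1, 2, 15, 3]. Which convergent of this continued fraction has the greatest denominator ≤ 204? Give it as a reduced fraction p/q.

a_0 = 11: 11/1  (≤ bound)
a_1 = 1: 12/1  (≤ bound)
a_2 = 2: 35/3  (≤ bound)
a_3 = 1: 47/4  (≤ bound)
a_4 = 1: 82/7  (≤ bound)
a_5 = 2: 211/18  (≤ bound)
a_6 = 15: 3247/277  (> 204, stop)

211/18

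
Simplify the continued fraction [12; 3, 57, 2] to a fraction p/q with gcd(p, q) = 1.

4279/347

Use the convergent recurrence hₖ = aₖ·hₖ₋₁ + hₖ₋₂ (and likewise for the denominators kₖ):
a_0 = 12: 12/1
a_1 = 3: 37/3
a_2 = 57: 2121/172
a_3 = 2: 4279/347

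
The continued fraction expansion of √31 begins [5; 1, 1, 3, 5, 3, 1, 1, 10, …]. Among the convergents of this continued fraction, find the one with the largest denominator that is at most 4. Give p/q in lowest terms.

List convergents until the denominator exceeds the bound:
a_0 = 5: 5/1  (≤ bound)
a_1 = 1: 6/1  (≤ bound)
a_2 = 1: 11/2  (≤ bound)
a_3 = 3: 39/7  (> 4, stop)

11/2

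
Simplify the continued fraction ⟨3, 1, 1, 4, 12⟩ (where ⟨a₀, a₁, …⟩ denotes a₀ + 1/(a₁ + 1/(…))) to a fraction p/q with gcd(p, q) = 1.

a_0 = 3: 3/1
a_1 = 1: 4/1
a_2 = 1: 7/2
a_3 = 4: 32/9
a_4 = 12: 391/110

391/110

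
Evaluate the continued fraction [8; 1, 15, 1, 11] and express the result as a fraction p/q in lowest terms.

Compute successive convergents:
a_0 = 8: 8/1
a_1 = 1: 9/1
a_2 = 15: 143/16
a_3 = 1: 152/17
a_4 = 11: 1815/203

1815/203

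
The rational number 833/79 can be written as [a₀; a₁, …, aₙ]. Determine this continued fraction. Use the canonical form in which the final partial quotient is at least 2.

[10; 1, 1, 5, 7]

Repeatedly divide and take the remainder:
833 ÷ 79 → quotient 10, remainder 43
79 ÷ 43 → quotient 1, remainder 36
43 ÷ 36 → quotient 1, remainder 7
36 ÷ 7 → quotient 5, remainder 1
7 ÷ 1 → quotient 7, remainder 0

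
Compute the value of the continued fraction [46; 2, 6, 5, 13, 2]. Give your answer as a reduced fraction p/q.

85259/1835

a_0 = 46: 46/1
a_1 = 2: 93/2
a_2 = 6: 604/13
a_3 = 5: 3113/67
a_4 = 13: 41073/884
a_5 = 2: 85259/1835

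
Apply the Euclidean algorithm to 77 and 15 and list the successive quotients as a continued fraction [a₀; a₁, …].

Run the Euclidean algorithm, recording each quotient:
⌊77/15⌋ = 5, remainder 2
⌊15/2⌋ = 7, remainder 1
⌊2/1⌋ = 2, remainder 0

[5; 7, 2]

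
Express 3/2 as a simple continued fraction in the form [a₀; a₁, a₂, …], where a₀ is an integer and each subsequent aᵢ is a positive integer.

[1; 2]

Run the Euclidean algorithm, recording each quotient:
⌊3/2⌋ = 1, remainder 1
⌊2/1⌋ = 2, remainder 0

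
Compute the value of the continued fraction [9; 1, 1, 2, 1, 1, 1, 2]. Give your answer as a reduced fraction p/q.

479/50

Start with 2.
1 + 1/(2/1) = 1 + 1/2 = 3/2
1 + 1/(3/2) = 1 + 2/3 = 5/3
1 + 1/(5/3) = 1 + 3/5 = 8/5
2 + 1/(8/5) = 2 + 5/8 = 21/8
1 + 1/(21/8) = 1 + 8/21 = 29/21
1 + 1/(29/21) = 1 + 21/29 = 50/29
9 + 1/(50/29) = 9 + 29/50 = 479/50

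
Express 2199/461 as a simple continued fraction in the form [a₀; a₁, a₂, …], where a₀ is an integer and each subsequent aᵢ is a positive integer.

[4; 1, 3, 2, 1, 6, 2, 2]

2199 = 4·461 + 355, so a_0 = 4
461 = 1·355 + 106, so a_1 = 1
355 = 3·106 + 37, so a_2 = 3
106 = 2·37 + 32, so a_3 = 2
37 = 1·32 + 5, so a_4 = 1
32 = 6·5 + 2, so a_5 = 6
5 = 2·2 + 1, so a_6 = 2
2 = 2·1 + 0, so a_7 = 2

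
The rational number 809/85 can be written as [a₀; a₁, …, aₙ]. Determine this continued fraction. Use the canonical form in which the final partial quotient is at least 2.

809 ÷ 85 → quotient 9, remainder 44
85 ÷ 44 → quotient 1, remainder 41
44 ÷ 41 → quotient 1, remainder 3
41 ÷ 3 → quotient 13, remainder 2
3 ÷ 2 → quotient 1, remainder 1
2 ÷ 1 → quotient 2, remainder 0

[9; 1, 1, 13, 1, 2]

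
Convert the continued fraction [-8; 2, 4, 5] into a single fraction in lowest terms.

-355/47

Start with 5.
4 + 1/(5/1) = 4 + 1/5 = 21/5
2 + 1/(21/5) = 2 + 5/21 = 47/21
-8 + 1/(47/21) = -8 + 21/47 = -355/47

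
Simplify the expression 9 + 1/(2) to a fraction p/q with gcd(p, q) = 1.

Collapse the nested fraction from the inside out:
Start with 2.
9 + 1/(2/1) = 9 + 1/2 = 19/2

19/2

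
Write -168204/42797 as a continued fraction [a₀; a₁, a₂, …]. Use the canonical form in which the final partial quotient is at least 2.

-168204 ÷ 42797 → quotient -4, remainder 2984
42797 ÷ 2984 → quotient 14, remainder 1021
2984 ÷ 1021 → quotient 2, remainder 942
1021 ÷ 942 → quotient 1, remainder 79
942 ÷ 79 → quotient 11, remainder 73
79 ÷ 73 → quotient 1, remainder 6
73 ÷ 6 → quotient 12, remainder 1
6 ÷ 1 → quotient 6, remainder 0

[-4; 14, 2, 1, 11, 1, 12, 6]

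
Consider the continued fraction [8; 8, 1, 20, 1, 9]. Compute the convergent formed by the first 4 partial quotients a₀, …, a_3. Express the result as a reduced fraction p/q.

Use the convergent recurrence hₖ = aₖ·hₖ₋₁ + hₖ₋₂ (and likewise for the denominators kₖ):
a_0 = 8: 8/1
a_1 = 8: 65/8
a_2 = 1: 73/9
a_3 = 20: 1525/188

1525/188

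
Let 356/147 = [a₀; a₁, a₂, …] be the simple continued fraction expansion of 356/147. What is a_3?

356 = 2·147 + 62, so a_0 = 2
147 = 2·62 + 23, so a_1 = 2
62 = 2·23 + 16, so a_2 = 2
23 = 1·16 + 7, so a_3 = 1

1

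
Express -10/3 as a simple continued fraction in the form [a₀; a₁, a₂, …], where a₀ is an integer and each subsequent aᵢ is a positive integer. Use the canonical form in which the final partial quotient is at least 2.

Repeatedly divide and take the remainder:
-10 = -4·3 + 2, so a_0 = -4
3 = 1·2 + 1, so a_1 = 1
2 = 2·1 + 0, so a_2 = 2

[-4; 1, 2]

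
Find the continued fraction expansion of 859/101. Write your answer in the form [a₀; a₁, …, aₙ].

⌊859/101⌋ = 8, remainder 51
⌊101/51⌋ = 1, remainder 50
⌊51/50⌋ = 1, remainder 1
⌊50/1⌋ = 50, remainder 0

[8; 1, 1, 50]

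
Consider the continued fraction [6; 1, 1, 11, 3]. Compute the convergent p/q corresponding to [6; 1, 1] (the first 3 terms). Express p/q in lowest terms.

Start with 1.
1 + 1/(1/1) = 1 + 1/1 = 2/1
6 + 1/(2/1) = 6 + 1/2 = 13/2

13/2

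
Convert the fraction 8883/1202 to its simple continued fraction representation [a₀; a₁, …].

8883 ÷ 1202 → quotient 7, remainder 469
1202 ÷ 469 → quotient 2, remainder 264
469 ÷ 264 → quotient 1, remainder 205
264 ÷ 205 → quotient 1, remainder 59
205 ÷ 59 → quotient 3, remainder 28
59 ÷ 28 → quotient 2, remainder 3
28 ÷ 3 → quotient 9, remainder 1
3 ÷ 1 → quotient 3, remainder 0

[7; 2, 1, 1, 3, 2, 9, 3]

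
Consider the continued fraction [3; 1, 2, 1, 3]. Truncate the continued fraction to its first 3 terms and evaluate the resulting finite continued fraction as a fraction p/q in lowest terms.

a_0 = 3: 3/1
a_1 = 1: 4/1
a_2 = 2: 11/3

11/3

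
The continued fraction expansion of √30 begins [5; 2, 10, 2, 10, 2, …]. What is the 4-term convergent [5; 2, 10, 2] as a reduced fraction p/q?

241/44

Build up convergents one term at a time:
a_0 = 5: 5/1
a_1 = 2: 11/2
a_2 = 10: 115/21
a_3 = 2: 241/44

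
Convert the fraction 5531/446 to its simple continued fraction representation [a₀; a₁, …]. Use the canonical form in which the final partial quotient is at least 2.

[12; 2, 2, 29, 3]

⌊5531/446⌋ = 12, remainder 179
⌊446/179⌋ = 2, remainder 88
⌊179/88⌋ = 2, remainder 3
⌊88/3⌋ = 29, remainder 1
⌊3/1⌋ = 3, remainder 0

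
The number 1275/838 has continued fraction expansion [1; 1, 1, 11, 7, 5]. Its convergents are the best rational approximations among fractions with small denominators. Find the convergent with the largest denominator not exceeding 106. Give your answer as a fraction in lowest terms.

a_0 = 1: 1/1  (≤ bound)
a_1 = 1: 2/1  (≤ bound)
a_2 = 1: 3/2  (≤ bound)
a_3 = 11: 35/23  (≤ bound)
a_4 = 7: 248/163  (> 106, stop)

35/23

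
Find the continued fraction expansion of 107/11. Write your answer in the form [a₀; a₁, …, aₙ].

Apply division with remainder until the remainder is 0:
107 = 9·11 + 8, so a_0 = 9
11 = 1·8 + 3, so a_1 = 1
8 = 2·3 + 2, so a_2 = 2
3 = 1·2 + 1, so a_3 = 1
2 = 2·1 + 0, so a_4 = 2

[9; 1, 2, 1, 2]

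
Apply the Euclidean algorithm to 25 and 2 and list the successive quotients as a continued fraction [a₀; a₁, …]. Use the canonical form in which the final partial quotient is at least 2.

[12; 2]

Apply division with remainder until the remainder is 0:
⌊25/2⌋ = 12, remainder 1
⌊2/1⌋ = 2, remainder 0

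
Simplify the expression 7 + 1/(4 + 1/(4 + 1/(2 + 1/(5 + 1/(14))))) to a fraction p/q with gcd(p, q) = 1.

a_0 = 7: 7/1
a_1 = 4: 29/4
a_2 = 4: 123/17
a_3 = 2: 275/38
a_4 = 5: 1498/207
a_5 = 14: 21247/2936

21247/2936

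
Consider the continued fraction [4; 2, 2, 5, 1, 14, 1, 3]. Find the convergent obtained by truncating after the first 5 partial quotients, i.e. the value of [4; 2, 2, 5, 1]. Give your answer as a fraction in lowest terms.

141/32

Start with 1.
5 + 1/(1/1) = 5 + 1/1 = 6/1
2 + 1/(6/1) = 2 + 1/6 = 13/6
2 + 1/(13/6) = 2 + 6/13 = 32/13
4 + 1/(32/13) = 4 + 13/32 = 141/32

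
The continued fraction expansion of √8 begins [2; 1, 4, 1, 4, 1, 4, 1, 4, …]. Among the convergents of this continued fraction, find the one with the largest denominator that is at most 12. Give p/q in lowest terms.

17/6

a_0 = 2: 2/1  (≤ bound)
a_1 = 1: 3/1  (≤ bound)
a_2 = 4: 14/5  (≤ bound)
a_3 = 1: 17/6  (≤ bound)
a_4 = 4: 82/29  (> 12, stop)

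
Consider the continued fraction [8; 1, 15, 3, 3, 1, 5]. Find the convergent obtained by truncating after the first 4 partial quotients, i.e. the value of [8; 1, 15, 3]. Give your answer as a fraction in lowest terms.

a_0 = 8: 8/1
a_1 = 1: 9/1
a_2 = 15: 143/16
a_3 = 3: 438/49

438/49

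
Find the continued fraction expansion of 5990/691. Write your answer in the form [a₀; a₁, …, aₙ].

⌊5990/691⌋ = 8, remainder 462
⌊691/462⌋ = 1, remainder 229
⌊462/229⌋ = 2, remainder 4
⌊229/4⌋ = 57, remainder 1
⌊4/1⌋ = 4, remainder 0

[8; 1, 2, 57, 4]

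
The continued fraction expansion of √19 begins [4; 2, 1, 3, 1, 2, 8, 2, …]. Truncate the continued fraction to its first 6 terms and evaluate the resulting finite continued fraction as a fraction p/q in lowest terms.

Build up convergents one term at a time:
a_0 = 4: 4/1
a_1 = 2: 9/2
a_2 = 1: 13/3
a_3 = 3: 48/11
a_4 = 1: 61/14
a_5 = 2: 170/39

170/39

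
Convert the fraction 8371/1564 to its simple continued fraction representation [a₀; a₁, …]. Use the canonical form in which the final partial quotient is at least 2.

⌊8371/1564⌋ = 5, remainder 551
⌊1564/551⌋ = 2, remainder 462
⌊551/462⌋ = 1, remainder 89
⌊462/89⌋ = 5, remainder 17
⌊89/17⌋ = 5, remainder 4
⌊17/4⌋ = 4, remainder 1
⌊4/1⌋ = 4, remainder 0

[5; 2, 1, 5, 5, 4, 4]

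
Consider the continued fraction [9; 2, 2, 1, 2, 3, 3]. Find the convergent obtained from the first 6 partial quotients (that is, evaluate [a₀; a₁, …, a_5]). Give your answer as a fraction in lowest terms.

603/64

Build up convergents one term at a time:
a_0 = 9: 9/1
a_1 = 2: 19/2
a_2 = 2: 47/5
a_3 = 1: 66/7
a_4 = 2: 179/19
a_5 = 3: 603/64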